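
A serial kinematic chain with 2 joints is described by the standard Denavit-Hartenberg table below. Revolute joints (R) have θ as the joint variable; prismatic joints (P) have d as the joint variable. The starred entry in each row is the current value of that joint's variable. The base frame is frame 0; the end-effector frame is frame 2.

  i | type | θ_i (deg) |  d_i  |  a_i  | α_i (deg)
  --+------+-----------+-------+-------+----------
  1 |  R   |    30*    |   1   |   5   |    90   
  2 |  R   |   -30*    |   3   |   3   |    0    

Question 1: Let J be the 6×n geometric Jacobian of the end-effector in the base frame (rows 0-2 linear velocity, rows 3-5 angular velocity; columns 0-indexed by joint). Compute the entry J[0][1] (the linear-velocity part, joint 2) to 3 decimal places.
1.299

axis z_1 = (0.5000,-0.8660,0.0000); lever o_n−o_1 = (3.7500,-1.2990,-1.5000)
cross product → J_v[:, 1] = (1.2990,0.7500,2.5981)
J_ω[:, 1] = z_1
entry J[0][1] = 1.2990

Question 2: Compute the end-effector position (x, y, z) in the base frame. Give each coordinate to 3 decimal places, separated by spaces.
8.080 1.201 -0.500

after link 1: o_1 = (4.3301, 2.5000, 1.0000)
after link 2: o_2 = (8.0801, 1.2010, -0.5000)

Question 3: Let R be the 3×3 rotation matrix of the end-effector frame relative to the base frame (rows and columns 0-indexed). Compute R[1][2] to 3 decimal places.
End-effector z-axis (col 2 of R) = (0.5000,-0.8660,0.0000)
R[1][2] = -0.8660

-0.866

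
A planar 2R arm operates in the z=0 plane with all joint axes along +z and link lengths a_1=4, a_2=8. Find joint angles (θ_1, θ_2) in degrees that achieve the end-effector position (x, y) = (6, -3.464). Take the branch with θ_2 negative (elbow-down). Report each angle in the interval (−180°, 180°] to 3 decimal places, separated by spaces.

cos θ_2 = (47.9993−4²−8²)/(2·4·8) = -0.5000; θ_2 = -120.0007° (elbow-down)
β = atan2(-3.4640,6.0000) = -29.9993°; ψ = atan2(-6.9282,-0.0001) = -90.0007°
θ_1 = β − ψ = 60.0015°

60.001 -120.001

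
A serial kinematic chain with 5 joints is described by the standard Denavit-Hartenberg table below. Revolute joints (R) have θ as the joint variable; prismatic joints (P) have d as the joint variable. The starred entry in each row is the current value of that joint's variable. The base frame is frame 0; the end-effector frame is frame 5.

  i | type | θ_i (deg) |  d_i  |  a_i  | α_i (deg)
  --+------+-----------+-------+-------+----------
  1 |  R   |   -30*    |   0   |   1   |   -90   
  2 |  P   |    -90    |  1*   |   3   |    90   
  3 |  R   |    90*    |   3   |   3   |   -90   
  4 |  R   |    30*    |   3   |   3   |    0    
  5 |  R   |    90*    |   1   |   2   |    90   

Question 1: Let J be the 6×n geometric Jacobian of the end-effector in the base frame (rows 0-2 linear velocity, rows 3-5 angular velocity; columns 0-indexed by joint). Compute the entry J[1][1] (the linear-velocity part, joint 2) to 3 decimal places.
prismatic axis z_1 = (0.5000,0.8660,0.0000)
J_v[:, 1] = z_1; J_ω[:, 1] = (0,0,0)
entry J[1][1] = 0.8660

0.866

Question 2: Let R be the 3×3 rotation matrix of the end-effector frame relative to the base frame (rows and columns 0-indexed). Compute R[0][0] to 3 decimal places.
End-effector x-axis (col 0 of R) = (0.5000,-0.8660,-0.0000)
R[0][0] = 0.5000

0.500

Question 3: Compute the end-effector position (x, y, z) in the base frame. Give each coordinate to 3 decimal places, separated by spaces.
after link 1: o_1 = (0.8660, -0.5000, 0.0000)
after link 2: o_2 = (1.3660, 0.3660, 3.0000)
after link 3: o_3 = (0.2679, 4.4641, 3.0000)
after link 4: o_4 = (2.8660, 5.9641, 0.0000)
after link 5: o_5 = (3.8660, 4.2321, -1.0000)

3.866 4.232 -1.000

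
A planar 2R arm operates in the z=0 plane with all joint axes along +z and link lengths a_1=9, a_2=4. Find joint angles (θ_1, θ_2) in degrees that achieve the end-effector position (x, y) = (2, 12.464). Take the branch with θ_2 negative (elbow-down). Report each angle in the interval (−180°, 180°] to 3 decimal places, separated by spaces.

90.001 -30.004

cos θ_2 = (159.3513−9²−4²)/(2·9·4) = 0.8660; θ_2 = -30.0040° (elbow-down)
β = atan2(12.4640,2.0000) = 80.8839°; ψ = atan2(-2.0002,12.4640) = -9.1172°
θ_1 = β − ψ = 90.0011°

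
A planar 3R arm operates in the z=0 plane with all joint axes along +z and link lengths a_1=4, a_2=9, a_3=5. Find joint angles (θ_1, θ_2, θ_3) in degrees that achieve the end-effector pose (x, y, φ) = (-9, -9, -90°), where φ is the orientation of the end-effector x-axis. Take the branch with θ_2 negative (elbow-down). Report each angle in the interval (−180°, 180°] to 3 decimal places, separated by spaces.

wrist centre = target − a_3·(cos φ, sin φ) = (-9.0000, -4.0000)
cos θ_2 = (97.0000−4²−9²)/(2·4·9) = 0.0000; θ_2 = -90.0000° (elbow-down)
β = atan2(-4.0000,-9.0000) = -156.0375°; ψ = atan2(-9.0000,4.0000) = -66.0375°
θ_1 = β − ψ = -90.0000°
θ_3 = φ − θ_1 − θ_2 = 90.0000° (wrapped to (-180°,180°])

-90.000 -90.000 90.000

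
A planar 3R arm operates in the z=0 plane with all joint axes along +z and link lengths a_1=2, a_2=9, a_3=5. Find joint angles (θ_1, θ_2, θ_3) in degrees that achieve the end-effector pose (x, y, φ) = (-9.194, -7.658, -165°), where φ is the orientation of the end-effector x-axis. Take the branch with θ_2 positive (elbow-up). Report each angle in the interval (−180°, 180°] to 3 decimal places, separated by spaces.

111.125 134.994 -51.119

wrist centre = target − a_3·(cos φ, sin φ) = (-4.3644, -6.3639)
cos θ_2 = (59.5470−2²−9²)/(2·2·9) = -0.7070; θ_2 = 134.9936° (elbow-up)
β = atan2(-6.3639,-4.3644) = -124.4424°; ψ = atan2(6.3647,-4.3632) = 124.4322°
θ_1 = β − ψ = -248.8746°
θ_3 = φ − θ_1 − θ_2 = -51.1190° (wrapped to (-180°,180°])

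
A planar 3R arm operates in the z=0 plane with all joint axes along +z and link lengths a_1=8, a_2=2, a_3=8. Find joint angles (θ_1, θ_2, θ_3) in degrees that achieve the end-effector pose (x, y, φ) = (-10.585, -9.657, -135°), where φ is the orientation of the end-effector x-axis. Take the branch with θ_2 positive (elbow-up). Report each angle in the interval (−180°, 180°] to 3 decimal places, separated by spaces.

-149.999 149.998 -134.999

wrist centre = target − a_3·(cos φ, sin φ) = (-4.9281, -4.0001)
cos θ_2 = (40.2878−8²−2²)/(2·8·2) = -0.8660; θ_2 = 149.9979° (elbow-up)
β = atan2(-4.0001,-4.9281) = -140.9340°; ψ = atan2(1.0001,6.2680) = 9.0652°
θ_1 = β − ψ = -149.9992°
θ_3 = φ − θ_1 − θ_2 = -134.9987° (wrapped to (-180°,180°])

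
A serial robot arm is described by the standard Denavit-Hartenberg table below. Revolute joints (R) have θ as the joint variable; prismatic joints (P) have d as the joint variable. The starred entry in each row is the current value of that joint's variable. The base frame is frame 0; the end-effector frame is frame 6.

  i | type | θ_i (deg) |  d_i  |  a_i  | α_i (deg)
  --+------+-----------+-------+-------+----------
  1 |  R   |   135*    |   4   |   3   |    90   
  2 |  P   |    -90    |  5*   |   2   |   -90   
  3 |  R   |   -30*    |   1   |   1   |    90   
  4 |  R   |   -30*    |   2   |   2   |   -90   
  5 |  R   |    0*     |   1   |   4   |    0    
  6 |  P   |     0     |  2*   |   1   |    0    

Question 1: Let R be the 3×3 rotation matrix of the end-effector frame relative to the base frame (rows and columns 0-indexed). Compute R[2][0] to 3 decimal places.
End-effector x-axis (col 0 of R) = (0.6597,-0.0474,-0.7500)
R[2][0] = -0.7500

-0.750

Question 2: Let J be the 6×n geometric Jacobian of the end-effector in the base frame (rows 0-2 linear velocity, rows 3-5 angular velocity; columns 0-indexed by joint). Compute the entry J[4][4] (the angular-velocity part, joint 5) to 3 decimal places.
axis z_4 = (-0.4356,0.7891,-0.4330); lever o_n−o_4 = (1.9919,2.1306,-5.0490)
cross product → J_v[:, 4] = (-3.0619,-3.0619,-2.5000)
J_ω[:, 4] = z_4
entry J[4][4] = 0.7891

0.789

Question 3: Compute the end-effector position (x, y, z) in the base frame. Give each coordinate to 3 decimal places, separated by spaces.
after link 1: o_1 = (-2.1213, 2.1213, 4.0000)
after link 2: o_2 = (1.4142, 5.6569, 2.0000)
after link 3: o_3 = (1.0607, 6.7175, 1.1340)
after link 4: o_4 = (3.6049, 7.8475, 0.6340)
after link 5: o_5 = (5.8082, 8.4472, -2.7990)
after link 6: o_6 = (5.5968, 9.9781, -4.4151)

5.597 9.978 -4.415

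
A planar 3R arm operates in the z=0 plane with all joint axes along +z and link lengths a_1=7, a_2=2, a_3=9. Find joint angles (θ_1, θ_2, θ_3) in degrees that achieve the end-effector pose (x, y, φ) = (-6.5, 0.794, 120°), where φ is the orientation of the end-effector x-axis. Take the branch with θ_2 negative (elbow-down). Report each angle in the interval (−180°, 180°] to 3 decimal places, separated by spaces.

-90.000 -89.993 -60.007

wrist centre = target − a_3·(cos φ, sin φ) = (-2.0000, -7.0002)
cos θ_2 = (53.0032−7²−2²)/(2·7·2) = 0.0001; θ_2 = -89.9935° (elbow-down)
β = atan2(-7.0002,-2.0000) = -105.9449°; ψ = atan2(-2.0000,7.0002) = -15.9449°
θ_1 = β − ψ = -90.0000°
θ_3 = φ − θ_1 − θ_2 = -60.0065° (wrapped to (-180°,180°])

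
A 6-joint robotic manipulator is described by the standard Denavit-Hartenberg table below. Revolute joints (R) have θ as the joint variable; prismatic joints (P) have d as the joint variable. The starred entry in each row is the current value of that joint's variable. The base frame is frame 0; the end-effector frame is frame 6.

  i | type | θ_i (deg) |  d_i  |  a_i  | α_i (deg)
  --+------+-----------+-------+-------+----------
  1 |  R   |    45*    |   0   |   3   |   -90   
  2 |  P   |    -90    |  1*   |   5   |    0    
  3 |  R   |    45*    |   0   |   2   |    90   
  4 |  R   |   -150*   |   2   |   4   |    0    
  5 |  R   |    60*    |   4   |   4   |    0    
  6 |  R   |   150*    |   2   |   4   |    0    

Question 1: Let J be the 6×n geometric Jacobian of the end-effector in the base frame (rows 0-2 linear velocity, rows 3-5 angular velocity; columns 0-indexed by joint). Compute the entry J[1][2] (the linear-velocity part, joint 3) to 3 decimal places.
axis z_2 = (-0.7071,0.7071,0.0000); lever o_n−o_2 = (-1.9389,-5.5252,6.0358)
cross product → J_v[:, 2] = (4.2679,4.2679,5.2779)
J_ω[:, 2] = z_2
entry J[1][2] = 4.2679

4.268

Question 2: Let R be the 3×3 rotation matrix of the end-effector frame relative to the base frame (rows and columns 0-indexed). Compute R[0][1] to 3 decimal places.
-0.787

End-effector y-axis (col 1 of R) = (-0.7866,-0.0795,-0.6124)
R[0][1] = -0.7866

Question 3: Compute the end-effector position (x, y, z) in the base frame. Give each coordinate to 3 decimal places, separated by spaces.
-0.525 -2.697 11.036

after link 1: o_1 = (2.1213, 2.1213, 0.0000)
after link 2: o_2 = (1.4142, 2.8284, 5.0000)
after link 3: o_3 = (2.4142, 3.8284, 6.4142)
after link 4: o_4 = (1.0964, -0.3178, 5.3789)
after link 5: o_5 = (1.9248, -5.1463, 8.2074)
after link 6: o_6 = (-0.5247, -2.6968, 11.0358)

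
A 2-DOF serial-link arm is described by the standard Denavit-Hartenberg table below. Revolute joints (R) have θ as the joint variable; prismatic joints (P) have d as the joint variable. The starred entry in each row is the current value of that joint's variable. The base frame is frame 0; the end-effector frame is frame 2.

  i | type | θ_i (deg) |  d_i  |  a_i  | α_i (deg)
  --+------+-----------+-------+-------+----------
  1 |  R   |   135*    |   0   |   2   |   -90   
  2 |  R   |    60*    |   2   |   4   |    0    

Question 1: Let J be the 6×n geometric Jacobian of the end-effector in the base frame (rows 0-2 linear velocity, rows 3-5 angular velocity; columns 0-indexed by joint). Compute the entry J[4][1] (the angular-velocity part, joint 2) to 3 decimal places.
axis z_1 = (-0.7071,-0.7071,0.0000); lever o_n−o_1 = (-2.8284,0.0000,-3.4641)
cross product → J_v[:, 1] = (2.4495,-2.4495,-2.0000)
J_ω[:, 1] = z_1
entry J[4][1] = -0.7071

-0.707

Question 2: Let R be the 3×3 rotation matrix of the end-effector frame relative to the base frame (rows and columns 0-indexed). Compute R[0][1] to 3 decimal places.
End-effector y-axis (col 1 of R) = (0.6124,-0.6124,-0.5000)
R[0][1] = 0.6124

0.612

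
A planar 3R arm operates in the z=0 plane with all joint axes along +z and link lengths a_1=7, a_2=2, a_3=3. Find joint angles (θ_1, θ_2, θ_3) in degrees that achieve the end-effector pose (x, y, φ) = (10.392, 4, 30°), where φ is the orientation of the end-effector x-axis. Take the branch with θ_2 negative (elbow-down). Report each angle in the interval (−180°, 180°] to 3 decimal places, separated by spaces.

30.002 -60.011 60.009

wrist centre = target − a_3·(cos φ, sin φ) = (7.7939, 2.5000)
cos θ_2 = (66.9952−7²−2²)/(2·7·2) = 0.4998; θ_2 = -60.0112° (elbow-down)
β = atan2(2.5000,7.7939) = 17.7843°; ψ = atan2(-1.7322,7.9997) = -12.2182°
θ_1 = β − ψ = 30.0025°
θ_3 = φ − θ_1 − θ_2 = 60.0087° (wrapped to (-180°,180°])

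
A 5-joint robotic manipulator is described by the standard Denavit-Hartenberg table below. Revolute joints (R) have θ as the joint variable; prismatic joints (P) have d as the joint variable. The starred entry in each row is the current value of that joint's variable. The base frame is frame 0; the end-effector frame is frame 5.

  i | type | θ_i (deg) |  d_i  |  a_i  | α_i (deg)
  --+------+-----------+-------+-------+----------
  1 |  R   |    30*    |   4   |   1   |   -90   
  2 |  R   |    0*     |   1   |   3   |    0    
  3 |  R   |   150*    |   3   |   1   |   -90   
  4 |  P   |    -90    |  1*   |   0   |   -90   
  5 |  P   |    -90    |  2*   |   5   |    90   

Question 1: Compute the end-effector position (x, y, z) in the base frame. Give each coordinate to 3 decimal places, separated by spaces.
after link 1: o_1 = (0.8660, 0.5000, 4.0000)
after link 2: o_2 = (2.9641, 2.8660, 4.0000)
after link 3: o_3 = (0.7141, 5.0311, 3.5000)
after link 4: o_4 = (0.2811, 4.7811, 4.3660)
after link 5: o_5 = (-3.3840, 2.6651, 7.6962)

-3.384 2.665 7.696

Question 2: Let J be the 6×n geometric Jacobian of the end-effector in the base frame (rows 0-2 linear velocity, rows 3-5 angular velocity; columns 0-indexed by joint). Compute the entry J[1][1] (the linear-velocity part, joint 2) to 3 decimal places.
axis z_1 = (-0.5000,0.8660,0.0000); lever o_n−o_1 = (-4.2500,2.1651,3.6962)
cross product → J_v[:, 1] = (3.2010,1.8481,2.5981)
J_ω[:, 1] = z_1
entry J[1][1] = 1.8481

1.848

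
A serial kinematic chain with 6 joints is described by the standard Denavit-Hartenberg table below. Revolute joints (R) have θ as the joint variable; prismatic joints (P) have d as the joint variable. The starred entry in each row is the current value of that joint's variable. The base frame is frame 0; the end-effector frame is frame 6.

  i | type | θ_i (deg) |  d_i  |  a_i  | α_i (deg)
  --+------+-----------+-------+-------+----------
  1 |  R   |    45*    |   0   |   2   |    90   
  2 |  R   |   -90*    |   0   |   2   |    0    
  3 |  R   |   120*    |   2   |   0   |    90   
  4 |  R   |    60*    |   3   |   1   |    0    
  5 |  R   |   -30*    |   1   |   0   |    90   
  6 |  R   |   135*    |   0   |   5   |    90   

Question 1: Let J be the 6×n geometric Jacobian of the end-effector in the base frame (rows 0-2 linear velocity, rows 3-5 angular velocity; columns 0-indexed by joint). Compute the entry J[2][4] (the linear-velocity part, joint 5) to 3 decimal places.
axis z_4 = (0.3536,0.3536,-0.8660); lever o_n−o_4 = (-1.5214,0.9786,-5.4588)
cross product → J_v[:, 4] = (-1.0825,3.2476,0.8839)
J_ω[:, 4] = z_4
entry J[2][4] = 0.8839

0.884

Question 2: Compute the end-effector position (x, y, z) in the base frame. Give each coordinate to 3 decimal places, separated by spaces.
after link 1: o_1 = (1.4142, 1.4142, 0.0000)
after link 2: o_2 = (1.4142, 1.4142, -2.0000)
after link 3: o_3 = (2.8284, -0.0000, -2.0000)
after link 4: o_4 = (4.8076, 0.7545, -4.3481)
after link 5: o_5 = (5.1612, 1.1080, -5.2141)
after link 6: o_6 = (3.2862, 1.7330, -9.8069)

3.286 1.733 -9.807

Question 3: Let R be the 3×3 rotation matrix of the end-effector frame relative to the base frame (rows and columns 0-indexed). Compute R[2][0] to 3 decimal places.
-0.919

End-effector x-axis (col 0 of R) = (-0.3750,0.1250,-0.9186)
R[2][0] = -0.9186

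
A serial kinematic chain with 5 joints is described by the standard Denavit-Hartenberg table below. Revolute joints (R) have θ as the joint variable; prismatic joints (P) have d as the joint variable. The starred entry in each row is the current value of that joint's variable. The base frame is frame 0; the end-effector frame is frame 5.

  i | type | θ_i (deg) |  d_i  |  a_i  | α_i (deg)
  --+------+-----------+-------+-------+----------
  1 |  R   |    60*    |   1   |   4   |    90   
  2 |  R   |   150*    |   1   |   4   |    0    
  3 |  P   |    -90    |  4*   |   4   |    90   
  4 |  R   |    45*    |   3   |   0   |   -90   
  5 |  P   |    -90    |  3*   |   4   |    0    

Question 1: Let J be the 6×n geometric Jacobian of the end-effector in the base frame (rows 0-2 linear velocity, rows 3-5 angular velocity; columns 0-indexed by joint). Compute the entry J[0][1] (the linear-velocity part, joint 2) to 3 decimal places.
axis z_1 = (0.8660,-0.5000,0.0000); lever o_n−o_1 = (7.9360,-0.4972,0.1270)
cross product → J_v[:, 1] = (-0.0635,-0.1100,3.5374)
J_ω[:, 1] = z_1
entry J[0][1] = -0.0635

-0.063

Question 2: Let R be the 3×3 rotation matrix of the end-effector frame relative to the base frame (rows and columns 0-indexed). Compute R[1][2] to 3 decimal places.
End-effector z-axis (col 2 of R) = (0.4356,-0.6597,-0.6124)
R[1][2] = -0.6597

-0.660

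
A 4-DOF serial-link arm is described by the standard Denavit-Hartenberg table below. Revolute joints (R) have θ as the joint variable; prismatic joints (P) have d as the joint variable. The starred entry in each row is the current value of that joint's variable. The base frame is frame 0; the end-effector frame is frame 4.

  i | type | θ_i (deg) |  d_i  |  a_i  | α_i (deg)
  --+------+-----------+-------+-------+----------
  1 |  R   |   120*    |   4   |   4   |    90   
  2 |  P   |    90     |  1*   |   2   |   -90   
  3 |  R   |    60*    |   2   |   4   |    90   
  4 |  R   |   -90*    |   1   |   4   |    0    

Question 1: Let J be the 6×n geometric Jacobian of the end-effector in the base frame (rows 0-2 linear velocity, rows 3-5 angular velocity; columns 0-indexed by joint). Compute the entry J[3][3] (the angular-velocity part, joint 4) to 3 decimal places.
0.433

axis z_3 = (0.4330,0.2500,0.8660); lever o_n−o_3 = (-1.5670,3.7141,0.8660)
cross product → J_v[:, 3] = (-3.0000,-1.7321,2.0000)
J_ω[:, 3] = z_3
entry J[3][3] = 0.4330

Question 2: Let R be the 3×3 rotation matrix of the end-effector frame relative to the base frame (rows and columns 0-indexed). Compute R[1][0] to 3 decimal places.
End-effector x-axis (col 0 of R) = (-0.5000,0.8660,0.0000)
R[1][0] = 0.8660

0.866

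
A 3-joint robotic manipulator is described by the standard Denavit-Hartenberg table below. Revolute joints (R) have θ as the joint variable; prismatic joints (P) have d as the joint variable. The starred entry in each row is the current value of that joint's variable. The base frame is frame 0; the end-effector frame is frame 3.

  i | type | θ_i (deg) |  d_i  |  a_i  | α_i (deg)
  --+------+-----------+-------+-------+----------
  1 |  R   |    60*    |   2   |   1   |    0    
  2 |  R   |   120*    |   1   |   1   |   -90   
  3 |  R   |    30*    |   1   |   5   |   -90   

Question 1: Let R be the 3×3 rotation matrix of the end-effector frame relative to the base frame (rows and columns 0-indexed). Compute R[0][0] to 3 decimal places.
End-effector x-axis (col 0 of R) = (-0.8660,0.0000,-0.5000)
R[0][0] = -0.8660

-0.866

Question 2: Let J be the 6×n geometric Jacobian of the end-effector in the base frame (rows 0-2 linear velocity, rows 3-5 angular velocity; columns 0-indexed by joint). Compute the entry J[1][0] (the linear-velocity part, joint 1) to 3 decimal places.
-4.830

axis z_0 = ẑ; lever o_n−o_0 = (-4.8301,-0.1340,0.5000)
cross product → J_v[:, 0] = (0.1340,-4.8301,0.0000)
J_ω[:, 0] = z_0
entry J[1][0] = -4.8301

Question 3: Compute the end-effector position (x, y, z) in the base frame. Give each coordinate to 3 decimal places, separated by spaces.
-4.830 -0.134 0.500

after link 1: o_1 = (0.5000, 0.8660, 2.0000)
after link 2: o_2 = (-0.5000, 0.8660, 3.0000)
after link 3: o_3 = (-4.8301, -0.1340, 0.5000)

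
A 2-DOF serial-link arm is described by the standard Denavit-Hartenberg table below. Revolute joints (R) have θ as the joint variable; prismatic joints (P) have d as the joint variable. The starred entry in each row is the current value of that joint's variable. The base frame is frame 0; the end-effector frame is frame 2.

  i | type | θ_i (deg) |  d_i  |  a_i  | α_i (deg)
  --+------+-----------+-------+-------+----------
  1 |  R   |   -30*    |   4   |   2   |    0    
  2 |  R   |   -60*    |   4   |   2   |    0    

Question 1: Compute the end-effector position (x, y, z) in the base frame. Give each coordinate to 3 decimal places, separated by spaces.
after link 1: o_1 = (1.7321, -1.0000, 4.0000)
after link 2: o_2 = (1.7321, -3.0000, 8.0000)

1.732 -3.000 8.000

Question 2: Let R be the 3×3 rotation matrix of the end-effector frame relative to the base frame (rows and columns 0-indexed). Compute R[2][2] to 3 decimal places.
End-effector z-axis (col 2 of R) = (0.0000,0.0000,1.0000)
R[2][2] = 1.0000

1.000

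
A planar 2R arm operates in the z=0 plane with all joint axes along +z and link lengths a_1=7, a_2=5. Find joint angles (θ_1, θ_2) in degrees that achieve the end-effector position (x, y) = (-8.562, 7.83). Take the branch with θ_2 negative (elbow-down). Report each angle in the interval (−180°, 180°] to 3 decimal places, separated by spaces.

150.003 -30.008

cos θ_2 = (134.6167−7²−5²)/(2·7·5) = 0.8660; θ_2 = -30.0082° (elbow-down)
β = atan2(7.8300,-8.5620) = 137.5569°; ψ = atan2(-2.5006,11.3298) = -12.4464°
θ_1 = β − ψ = 150.0033°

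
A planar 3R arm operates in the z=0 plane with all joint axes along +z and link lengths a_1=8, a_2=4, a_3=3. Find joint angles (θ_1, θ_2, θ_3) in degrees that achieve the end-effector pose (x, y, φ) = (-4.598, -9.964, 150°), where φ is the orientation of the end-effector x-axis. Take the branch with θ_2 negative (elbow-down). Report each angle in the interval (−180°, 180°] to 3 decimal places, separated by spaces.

-89.998 -30.005 -89.997

wrist centre = target − a_3·(cos φ, sin φ) = (-1.9999, -11.4640)
cos θ_2 = (135.4230−8²−4²)/(2·8·4) = 0.8660; θ_2 = -30.0047° (elbow-down)
β = atan2(-11.4640,-1.9999) = -99.8958°; ψ = atan2(-2.0003,11.4639) = -9.8976°
θ_1 = β − ψ = -89.9982°
θ_3 = φ − θ_1 − θ_2 = -89.9971° (wrapped to (-180°,180°])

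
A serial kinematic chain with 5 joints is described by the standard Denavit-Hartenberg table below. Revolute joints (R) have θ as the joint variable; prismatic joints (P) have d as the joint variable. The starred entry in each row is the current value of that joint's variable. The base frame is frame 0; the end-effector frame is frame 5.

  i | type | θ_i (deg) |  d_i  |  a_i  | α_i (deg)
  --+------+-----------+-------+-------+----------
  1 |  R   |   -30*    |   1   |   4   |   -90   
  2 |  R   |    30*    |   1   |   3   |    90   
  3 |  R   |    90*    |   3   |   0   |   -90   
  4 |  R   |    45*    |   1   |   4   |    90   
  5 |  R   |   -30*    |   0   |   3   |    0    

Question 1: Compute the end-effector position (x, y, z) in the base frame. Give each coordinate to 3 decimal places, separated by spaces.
8.201 1.807 -2.192

after link 1: o_1 = (3.4641, -2.0000, 1.0000)
after link 2: o_2 = (6.2141, -2.4330, -0.5000)
after link 3: o_3 = (7.5131, -3.1830, 2.0981)
after link 4: o_4 = (6.9526, 0.4066, 0.1486)
after link 5: o_5 = (8.2007, 1.8073, -2.1924)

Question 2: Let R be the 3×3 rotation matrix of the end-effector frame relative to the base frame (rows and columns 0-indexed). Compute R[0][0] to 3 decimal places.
End-effector x-axis (col 0 of R) = (0.4160,0.4669,-0.7803)
R[0][0] = 0.4160

0.416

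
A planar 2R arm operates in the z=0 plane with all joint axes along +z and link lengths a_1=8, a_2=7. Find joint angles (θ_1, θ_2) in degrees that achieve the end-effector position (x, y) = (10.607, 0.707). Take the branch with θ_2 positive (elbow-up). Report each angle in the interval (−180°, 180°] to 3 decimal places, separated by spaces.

cos θ_2 = (113.0083−8²−7²)/(2·8·7) = 0.0001; θ_2 = 89.9958° (elbow-up)
β = atan2(0.7070,10.6070) = 3.8134°; ψ = atan2(7.0000,8.0005) = 41.1841°
θ_1 = β − ψ = -37.3707°

-37.371 89.996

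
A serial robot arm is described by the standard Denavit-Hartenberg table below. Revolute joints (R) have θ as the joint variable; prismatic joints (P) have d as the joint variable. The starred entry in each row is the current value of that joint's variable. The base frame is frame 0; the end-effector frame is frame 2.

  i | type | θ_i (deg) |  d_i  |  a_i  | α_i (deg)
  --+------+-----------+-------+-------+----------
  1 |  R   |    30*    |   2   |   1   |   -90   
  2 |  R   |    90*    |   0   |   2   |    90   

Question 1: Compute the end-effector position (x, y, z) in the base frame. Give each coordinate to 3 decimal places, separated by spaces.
after link 1: o_1 = (0.8660, 0.5000, 2.0000)
after link 2: o_2 = (0.8660, 0.5000, 0.0000)

0.866 0.500 0.000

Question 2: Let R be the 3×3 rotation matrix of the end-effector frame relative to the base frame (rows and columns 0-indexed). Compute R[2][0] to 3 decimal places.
-1.000

End-effector x-axis (col 0 of R) = (0.0000,0.0000,-1.0000)
R[2][0] = -1.0000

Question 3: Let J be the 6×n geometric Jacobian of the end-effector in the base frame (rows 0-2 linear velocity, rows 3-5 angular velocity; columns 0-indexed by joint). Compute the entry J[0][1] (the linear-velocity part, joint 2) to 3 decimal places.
-1.732

axis z_1 = (-0.5000,0.8660,0.0000); lever o_n−o_1 = (0.0000,0.0000,-2.0000)
cross product → J_v[:, 1] = (-1.7321,-1.0000,-0.0000)
J_ω[:, 1] = z_1
entry J[0][1] = -1.7321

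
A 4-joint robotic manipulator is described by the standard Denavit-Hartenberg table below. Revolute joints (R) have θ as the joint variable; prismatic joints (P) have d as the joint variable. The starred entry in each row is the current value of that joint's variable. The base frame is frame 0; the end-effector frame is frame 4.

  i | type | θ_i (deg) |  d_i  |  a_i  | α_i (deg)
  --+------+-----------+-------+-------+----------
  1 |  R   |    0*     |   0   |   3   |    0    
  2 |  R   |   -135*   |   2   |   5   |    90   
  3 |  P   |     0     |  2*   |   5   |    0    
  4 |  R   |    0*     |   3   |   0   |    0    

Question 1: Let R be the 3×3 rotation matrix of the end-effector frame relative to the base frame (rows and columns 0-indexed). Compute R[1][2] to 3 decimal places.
0.707

End-effector z-axis (col 2 of R) = (-0.7071,0.7071,0.0000)
R[1][2] = 0.7071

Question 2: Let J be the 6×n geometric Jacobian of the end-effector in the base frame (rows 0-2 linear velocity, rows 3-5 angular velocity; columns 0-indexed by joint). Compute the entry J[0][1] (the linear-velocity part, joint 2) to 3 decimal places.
3.536

axis z_1 = (0.0000,0.0000,1.0000); lever o_n−o_1 = (-10.6066,-3.5355,2.0000)
cross product → J_v[:, 1] = (3.5355,-10.6066,0.0000)
J_ω[:, 1] = z_1
entry J[0][1] = 3.5355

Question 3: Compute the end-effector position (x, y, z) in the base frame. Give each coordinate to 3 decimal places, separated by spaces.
-7.607 -3.536 2.000

after link 1: o_1 = (3.0000, 0.0000, 0.0000)
after link 2: o_2 = (-0.5355, -3.5355, 2.0000)
after link 3: o_3 = (-5.4853, -5.6569, 2.0000)
after link 4: o_4 = (-7.6066, -3.5355, 2.0000)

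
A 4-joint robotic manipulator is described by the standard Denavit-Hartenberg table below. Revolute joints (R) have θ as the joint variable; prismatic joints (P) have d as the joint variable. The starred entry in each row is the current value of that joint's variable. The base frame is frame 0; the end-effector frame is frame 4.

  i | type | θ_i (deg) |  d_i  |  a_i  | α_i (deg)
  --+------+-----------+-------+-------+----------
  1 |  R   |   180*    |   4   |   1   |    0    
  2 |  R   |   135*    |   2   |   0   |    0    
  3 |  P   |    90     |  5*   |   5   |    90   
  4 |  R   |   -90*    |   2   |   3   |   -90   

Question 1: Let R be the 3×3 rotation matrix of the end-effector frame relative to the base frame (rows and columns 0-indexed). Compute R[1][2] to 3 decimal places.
0.707

End-effector z-axis (col 2 of R) = (0.7071,0.7071,0.0000)
R[1][2] = 0.7071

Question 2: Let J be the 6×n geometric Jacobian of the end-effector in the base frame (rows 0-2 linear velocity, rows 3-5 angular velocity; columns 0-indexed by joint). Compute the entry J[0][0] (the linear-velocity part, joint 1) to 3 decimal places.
axis z_0 = ẑ; lever o_n−o_0 = (3.9497,2.1213,8.0000)
cross product → J_v[:, 0] = (-2.1213,3.9497,0.0000)
J_ω[:, 0] = z_0
entry J[0][0] = -2.1213

-2.121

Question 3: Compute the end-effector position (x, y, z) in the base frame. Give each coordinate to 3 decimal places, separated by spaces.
3.950 2.121 8.000

after link 1: o_1 = (-1.0000, 0.0000, 4.0000)
after link 2: o_2 = (-1.0000, 0.0000, 6.0000)
after link 3: o_3 = (2.5355, 3.5355, 11.0000)
after link 4: o_4 = (3.9497, 2.1213, 8.0000)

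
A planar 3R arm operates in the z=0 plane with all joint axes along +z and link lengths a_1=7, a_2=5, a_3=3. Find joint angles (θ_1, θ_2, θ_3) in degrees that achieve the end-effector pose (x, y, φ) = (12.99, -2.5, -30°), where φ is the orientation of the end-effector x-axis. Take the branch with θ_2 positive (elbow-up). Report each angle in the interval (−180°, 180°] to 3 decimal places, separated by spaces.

wrist centre = target − a_3·(cos φ, sin φ) = (10.3919, -1.0000)
cos θ_2 = (108.9921−7²−5²)/(2·7·5) = 0.4999; θ_2 = 60.0075° (elbow-up)
β = atan2(-1.0000,10.3919) = -5.4966°; ψ = atan2(4.3305,9.4994) = 24.5066°
θ_1 = β − ψ = -30.0031°
θ_3 = φ − θ_1 − θ_2 = -60.0044° (wrapped to (-180°,180°])

-30.003 60.007 -60.004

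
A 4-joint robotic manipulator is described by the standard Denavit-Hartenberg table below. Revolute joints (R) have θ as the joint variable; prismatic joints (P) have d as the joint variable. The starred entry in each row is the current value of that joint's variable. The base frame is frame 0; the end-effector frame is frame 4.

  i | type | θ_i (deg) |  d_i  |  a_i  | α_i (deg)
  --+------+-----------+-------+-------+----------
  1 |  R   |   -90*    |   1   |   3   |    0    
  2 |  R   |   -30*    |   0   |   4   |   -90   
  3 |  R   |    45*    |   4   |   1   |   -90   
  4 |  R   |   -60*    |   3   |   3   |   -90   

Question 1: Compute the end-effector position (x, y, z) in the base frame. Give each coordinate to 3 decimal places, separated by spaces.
after link 1: o_1 = (0.0000, -3.0000, 1.0000)
after link 2: o_2 = (-2.0000, -6.4641, 1.0000)
after link 3: o_3 = (1.1105, -9.0765, 0.2929)
after link 4: o_4 = (3.8909, -9.4570, -2.8891)

3.891 -9.457 -2.889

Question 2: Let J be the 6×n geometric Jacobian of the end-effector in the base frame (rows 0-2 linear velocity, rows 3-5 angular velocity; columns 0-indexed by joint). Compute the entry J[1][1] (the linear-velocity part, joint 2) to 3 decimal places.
axis z_1 = (0.0000,0.0000,1.0000); lever o_n−o_1 = (3.8909,-6.4570,-3.8891)
cross product → J_v[:, 1] = (6.4570,3.8909,-0.0000)
J_ω[:, 1] = z_1
entry J[1][1] = 3.8909

3.891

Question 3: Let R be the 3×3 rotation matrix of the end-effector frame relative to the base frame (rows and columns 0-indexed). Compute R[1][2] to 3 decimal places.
-0.280

End-effector z-axis (col 2 of R) = (-0.7392,-0.2803,-0.6124)
R[1][2] = -0.2803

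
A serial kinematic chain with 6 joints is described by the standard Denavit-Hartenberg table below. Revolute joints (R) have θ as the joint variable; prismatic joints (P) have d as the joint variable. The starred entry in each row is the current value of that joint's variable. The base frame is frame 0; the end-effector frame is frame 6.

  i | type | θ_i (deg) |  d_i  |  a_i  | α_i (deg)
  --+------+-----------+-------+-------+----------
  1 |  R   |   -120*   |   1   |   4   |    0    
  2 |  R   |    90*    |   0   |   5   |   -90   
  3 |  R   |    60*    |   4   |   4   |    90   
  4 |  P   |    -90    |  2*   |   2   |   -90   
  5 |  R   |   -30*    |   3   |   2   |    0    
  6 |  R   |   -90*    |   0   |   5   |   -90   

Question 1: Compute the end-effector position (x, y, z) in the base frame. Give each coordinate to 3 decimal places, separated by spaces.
after link 1: o_1 = (-2.0000, -3.4641, 1.0000)
after link 2: o_2 = (2.3301, -5.9641, 1.0000)
after link 3: o_3 = (6.0622, -3.5000, -2.4641)
after link 4: o_4 = (6.5622, -6.0981, -1.4641)
after link 5: o_5 = (7.7452, -8.7811, -3.5622)
after link 6: o_6 = (12.2428, -8.4910, -1.3971)

12.243 -8.491 -1.397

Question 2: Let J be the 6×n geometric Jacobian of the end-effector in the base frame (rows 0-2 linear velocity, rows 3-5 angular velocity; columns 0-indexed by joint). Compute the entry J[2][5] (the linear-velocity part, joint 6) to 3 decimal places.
1.250

axis z_5 = (0.4330,-0.2500,-0.8660); lever o_n−o_5 = (4.4976,0.2901,2.1651)
cross product → J_v[:, 5] = (-0.2901,-4.8325,1.2500)
J_ω[:, 5] = z_5
entry J[2][5] = 1.2500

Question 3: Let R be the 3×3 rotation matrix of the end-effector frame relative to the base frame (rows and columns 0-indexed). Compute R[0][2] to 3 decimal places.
End-effector z-axis (col 2 of R) = (-0.0580,-0.9665,0.2500)
R[0][2] = -0.0580

-0.058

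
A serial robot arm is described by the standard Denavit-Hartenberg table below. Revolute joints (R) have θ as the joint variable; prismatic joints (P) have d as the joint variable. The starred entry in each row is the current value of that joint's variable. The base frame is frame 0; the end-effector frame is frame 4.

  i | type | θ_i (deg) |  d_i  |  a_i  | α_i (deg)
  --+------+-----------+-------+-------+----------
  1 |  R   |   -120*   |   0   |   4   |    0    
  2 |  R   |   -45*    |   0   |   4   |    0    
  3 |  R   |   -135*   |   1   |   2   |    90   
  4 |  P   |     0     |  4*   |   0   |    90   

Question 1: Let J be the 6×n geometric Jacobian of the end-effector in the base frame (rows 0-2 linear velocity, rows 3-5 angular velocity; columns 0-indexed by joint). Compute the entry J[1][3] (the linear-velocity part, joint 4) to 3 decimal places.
-0.500

prismatic axis z_3 = (0.8660,-0.5000,0.0000)
J_v[:, 3] = z_3; J_ω[:, 3] = (0,0,0)
entry J[1][3] = -0.5000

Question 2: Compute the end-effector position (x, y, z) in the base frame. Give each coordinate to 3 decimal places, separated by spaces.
-1.400 -4.767 1.000

after link 1: o_1 = (-2.0000, -3.4641, 0.0000)
after link 2: o_2 = (-5.8637, -4.4994, 0.0000)
after link 3: o_3 = (-4.8637, -2.7673, 1.0000)
after link 4: o_4 = (-1.3996, -4.7673, 1.0000)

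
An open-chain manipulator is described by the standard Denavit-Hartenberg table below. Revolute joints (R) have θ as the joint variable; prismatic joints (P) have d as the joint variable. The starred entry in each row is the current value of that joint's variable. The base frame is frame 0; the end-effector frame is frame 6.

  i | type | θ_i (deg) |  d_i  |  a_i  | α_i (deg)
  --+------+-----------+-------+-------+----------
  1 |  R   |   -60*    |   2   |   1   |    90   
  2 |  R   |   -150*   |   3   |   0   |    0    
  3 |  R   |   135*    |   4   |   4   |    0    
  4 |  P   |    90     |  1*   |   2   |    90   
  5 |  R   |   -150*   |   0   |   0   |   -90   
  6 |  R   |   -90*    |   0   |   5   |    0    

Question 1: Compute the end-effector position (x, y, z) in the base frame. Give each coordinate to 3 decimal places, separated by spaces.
-1.823 -12.843 1.602

after link 1: o_1 = (0.5000, -0.8660, 2.0000)
after link 2: o_2 = (-2.0981, -2.3660, 2.0000)
after link 3: o_3 = (-3.6303, -7.7121, 0.9647)
after link 4: o_4 = (-4.2375, -8.6604, 2.8966)
after link 5: o_5 = (-4.2375, -8.6604, 2.8966)
after link 6: o_6 = (-1.8227, -12.8430, 1.6025)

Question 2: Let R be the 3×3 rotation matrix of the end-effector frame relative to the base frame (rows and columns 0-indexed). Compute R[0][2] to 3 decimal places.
End-effector z-axis (col 2 of R) = (0.8147,0.3209,0.4830)
R[0][2] = 0.8147

0.815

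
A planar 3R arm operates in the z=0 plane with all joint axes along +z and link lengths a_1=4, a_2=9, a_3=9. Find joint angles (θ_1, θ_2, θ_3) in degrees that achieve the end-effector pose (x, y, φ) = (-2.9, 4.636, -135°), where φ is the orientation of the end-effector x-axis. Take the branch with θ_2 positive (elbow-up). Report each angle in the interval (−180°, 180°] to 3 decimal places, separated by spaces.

wrist centre = target − a_3·(cos φ, sin φ) = (3.4640, 11.0000)
cos θ_2 = (132.9982−4²−9²)/(2·4·9) = 0.5000; θ_2 = 60.0017° (elbow-up)
β = atan2(11.0000,3.4640) = 72.5204°; ψ = atan2(7.7944,8.4998) = 42.5211°
θ_1 = β − ψ = 29.9994°
θ_3 = φ − θ_1 − θ_2 = 134.9990° (wrapped to (-180°,180°])

29.999 60.002 134.999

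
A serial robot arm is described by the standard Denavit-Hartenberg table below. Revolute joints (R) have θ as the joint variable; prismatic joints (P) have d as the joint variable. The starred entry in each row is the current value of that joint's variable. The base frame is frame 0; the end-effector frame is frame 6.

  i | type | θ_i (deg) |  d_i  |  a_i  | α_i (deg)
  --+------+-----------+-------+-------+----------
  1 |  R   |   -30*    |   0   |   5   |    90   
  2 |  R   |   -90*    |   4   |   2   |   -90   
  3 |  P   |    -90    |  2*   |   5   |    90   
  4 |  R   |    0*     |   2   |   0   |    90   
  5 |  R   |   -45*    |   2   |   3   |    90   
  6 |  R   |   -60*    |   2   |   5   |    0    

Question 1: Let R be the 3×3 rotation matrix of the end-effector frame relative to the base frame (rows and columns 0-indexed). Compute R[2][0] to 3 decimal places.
-0.354

End-effector x-axis (col 0 of R) = (0.5732,-0.7392,-0.3536)
R[2][0] = -0.3536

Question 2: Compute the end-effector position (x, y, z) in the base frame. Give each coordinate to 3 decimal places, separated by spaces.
after link 1: o_1 = (4.3301, -2.5000, 0.0000)
after link 2: o_2 = (2.3301, -5.9641, -2.0000)
after link 3: o_3 = (1.5622, -11.2942, -2.0000)
after link 4: o_4 = (1.5622, -11.2942, 0.0000)
after link 5: o_5 = (-1.2305, -12.1313, -2.1213)
after link 6: o_6 = (2.3427, -14.6026, -5.3033)

2.343 -14.603 -5.303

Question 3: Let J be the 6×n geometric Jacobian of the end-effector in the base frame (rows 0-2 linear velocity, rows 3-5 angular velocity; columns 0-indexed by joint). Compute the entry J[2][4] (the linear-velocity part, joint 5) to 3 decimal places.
axis z_4 = (-0.8660,0.5000,0.0000); lever o_n−o_4 = (0.7805,-3.3084,-5.3033)
cross product → J_v[:, 4] = (-2.6517,-4.5928,2.4749)
J_ω[:, 4] = z_4
entry J[2][4] = 2.4749

2.475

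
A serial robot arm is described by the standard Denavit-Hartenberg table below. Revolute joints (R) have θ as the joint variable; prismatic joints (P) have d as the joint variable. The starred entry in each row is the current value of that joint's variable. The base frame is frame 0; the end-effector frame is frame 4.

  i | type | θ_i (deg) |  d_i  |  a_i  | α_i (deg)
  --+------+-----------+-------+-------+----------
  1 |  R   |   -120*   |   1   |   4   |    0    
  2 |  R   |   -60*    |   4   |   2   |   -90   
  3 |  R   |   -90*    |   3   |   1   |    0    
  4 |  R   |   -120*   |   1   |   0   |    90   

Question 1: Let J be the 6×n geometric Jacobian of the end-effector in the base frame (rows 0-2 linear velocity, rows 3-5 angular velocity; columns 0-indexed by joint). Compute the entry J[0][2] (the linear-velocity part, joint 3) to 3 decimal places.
-1.000

axis z_2 = (0.0000,-1.0000,0.0000); lever o_n−o_2 = (0.0000,-4.0000,1.0000)
cross product → J_v[:, 2] = (-1.0000,-0.0000,0.0000)
J_ω[:, 2] = z_2
entry J[0][2] = -1.0000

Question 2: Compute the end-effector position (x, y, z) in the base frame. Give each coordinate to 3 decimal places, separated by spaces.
after link 1: o_1 = (-2.0000, -3.4641, 1.0000)
after link 2: o_2 = (-4.0000, -3.4641, 5.0000)
after link 3: o_3 = (-4.0000, -6.4641, 6.0000)
after link 4: o_4 = (-4.0000, -7.4641, 6.0000)

-4.000 -7.464 6.000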